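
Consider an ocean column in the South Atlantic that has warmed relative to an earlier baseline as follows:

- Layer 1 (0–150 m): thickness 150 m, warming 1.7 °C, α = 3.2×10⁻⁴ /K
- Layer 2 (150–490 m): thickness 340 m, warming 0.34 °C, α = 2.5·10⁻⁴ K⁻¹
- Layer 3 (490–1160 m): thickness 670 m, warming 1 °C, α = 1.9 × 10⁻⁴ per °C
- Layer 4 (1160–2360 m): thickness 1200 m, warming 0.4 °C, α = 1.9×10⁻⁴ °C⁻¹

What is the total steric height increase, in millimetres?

0–150 m: 3.2×10⁻⁴ × 150 × 1.7 = 0.08160 m
2.5×10⁻⁴ × 340 × 0.34 = 0.02890 m
1 × 1.9×10⁻⁴ × 670 = 0.12730 m
0.4 × 1200 × 1.9×10⁻⁴ = 0.09120 m
Δh = 0.08160 + 0.02890 + 0.12730 + 0.09120 = 0.32900 m ≈ 329 mm

329 mm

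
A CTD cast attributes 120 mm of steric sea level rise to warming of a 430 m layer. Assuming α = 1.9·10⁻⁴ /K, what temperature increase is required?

ΔT = Δh/(αH) = 0.12 / (1.9×10⁻⁴ × 430) ≈ 1.469 K

ΔT ≈ 1.47 K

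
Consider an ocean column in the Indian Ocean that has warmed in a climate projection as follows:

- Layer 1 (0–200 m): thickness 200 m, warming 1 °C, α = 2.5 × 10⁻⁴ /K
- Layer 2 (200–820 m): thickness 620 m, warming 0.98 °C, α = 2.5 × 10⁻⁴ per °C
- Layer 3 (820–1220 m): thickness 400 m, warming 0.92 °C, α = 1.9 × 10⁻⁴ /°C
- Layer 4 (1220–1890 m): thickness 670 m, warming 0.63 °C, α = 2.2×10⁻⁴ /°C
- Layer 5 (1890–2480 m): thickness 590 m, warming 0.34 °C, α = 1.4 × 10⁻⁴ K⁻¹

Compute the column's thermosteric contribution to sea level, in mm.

393 mm of thermosteric rise

1 × 2.5×10⁻⁴ × 200 = 0.05000 m
200–820 m: 0.98 × 620 × 2.5×10⁻⁴ = 0.15190 m
820–1220 m: 0.92 × 1.9×10⁻⁴ × 400 = 0.06992 m
Layer 4: 0.63 × 2.2×10⁻⁴ × 670 = 0.092862 m
1890–2480 m: 0.34 × 590 × 1.4×10⁻⁴ = 0.028084 m
Δh = 0.05000 + 0.15190 + 0.06992 + 0.092862 + 0.028084 = 0.392766 m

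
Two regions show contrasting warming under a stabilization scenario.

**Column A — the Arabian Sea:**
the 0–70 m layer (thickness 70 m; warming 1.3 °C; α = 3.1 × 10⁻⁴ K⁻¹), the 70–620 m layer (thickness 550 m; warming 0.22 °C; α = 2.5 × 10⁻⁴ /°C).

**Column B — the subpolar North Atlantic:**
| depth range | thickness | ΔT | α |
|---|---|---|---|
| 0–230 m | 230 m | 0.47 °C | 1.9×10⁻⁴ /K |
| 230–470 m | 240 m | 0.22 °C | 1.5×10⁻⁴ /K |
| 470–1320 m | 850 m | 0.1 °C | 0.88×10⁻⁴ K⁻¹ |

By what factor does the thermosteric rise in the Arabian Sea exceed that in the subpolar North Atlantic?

A 3.1×10⁻⁴ × 1.3 × 70 = 0.02821 m
A 70–620 m: 2.5×10⁻⁴ × 0.22 × 550 = 0.03025 m
A total: 0.05846 m
B Layer 1: 0.47 × 230 × 1.9×10⁻⁴ = 0.020539 m
B Layer 2: 240 × 0.22 × 1.5×10⁻⁴ = 0.00792 m
B Layer 3: 0.88×10⁻⁴ × 0.1 × 850 = 0.00748 m
B total: 0.035939 m
Ratio: 0.05846 / 0.035939 ≈ 1.627

≈ 1.63×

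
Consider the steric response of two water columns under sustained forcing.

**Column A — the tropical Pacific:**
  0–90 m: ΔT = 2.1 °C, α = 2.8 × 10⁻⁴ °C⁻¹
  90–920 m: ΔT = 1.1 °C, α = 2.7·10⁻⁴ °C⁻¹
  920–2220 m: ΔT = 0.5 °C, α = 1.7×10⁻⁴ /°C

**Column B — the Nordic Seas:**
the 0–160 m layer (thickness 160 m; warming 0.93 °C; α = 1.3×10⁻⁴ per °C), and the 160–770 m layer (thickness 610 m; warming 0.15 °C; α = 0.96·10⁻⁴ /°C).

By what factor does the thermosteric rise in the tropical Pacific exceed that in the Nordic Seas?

14.6

A Layer 1: 90 × 2.1 × 2.8×10⁻⁴ = 0.05292 m
A 1.1 × 830 × 2.7×10⁻⁴ = 0.24651 m
A 0.5 × 1300 × 1.7×10⁻⁴ = 0.11050 m
A total: 0.40993 m
B 1.3×10⁻⁴ × 0.93 × 160 = 0.019344 m
B Layer 2: 610 × 0.15 × 0.96×10⁻⁴ = 0.008784 m
B total: 0.028128 m
Ratio: 0.40993 / 0.028128 ≈ 14.57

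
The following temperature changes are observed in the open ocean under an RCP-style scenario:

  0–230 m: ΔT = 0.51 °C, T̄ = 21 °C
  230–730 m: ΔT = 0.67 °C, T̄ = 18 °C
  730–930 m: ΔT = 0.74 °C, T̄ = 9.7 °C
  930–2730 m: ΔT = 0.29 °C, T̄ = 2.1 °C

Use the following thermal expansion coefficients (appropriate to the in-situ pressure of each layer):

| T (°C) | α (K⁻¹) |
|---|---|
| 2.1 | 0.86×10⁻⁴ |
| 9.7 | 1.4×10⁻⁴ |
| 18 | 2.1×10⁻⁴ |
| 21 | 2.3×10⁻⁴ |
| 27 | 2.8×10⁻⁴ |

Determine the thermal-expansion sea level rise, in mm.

Layer 1 at 21 °C → α = 2.3×10⁻⁴ K⁻¹
Layer 2 at 18 °C → α = 2.1×10⁻⁴ K⁻¹
Layer 3 at 9.7 °C → α = 1.4×10⁻⁴ K⁻¹
Layer 4 at 2.1 °C → α = 0.86×10⁻⁴ K⁻¹
Layer 1: 2.3×10⁻⁴ × 0.51 × 230 = 0.026979 m
230–730 m: 2.1×10⁻⁴ × 500 × 0.67 = 0.07035 m
730–930 m: 200 × 0.74 × 1.4×10⁻⁴ = 0.02072 m
0.86×10⁻⁴ × 0.29 × 1800 = 0.044892 m
Δh = 0.026979 + 0.07035 + 0.02072 + 0.044892 = 0.162941 m

160 mm of thermosteric rise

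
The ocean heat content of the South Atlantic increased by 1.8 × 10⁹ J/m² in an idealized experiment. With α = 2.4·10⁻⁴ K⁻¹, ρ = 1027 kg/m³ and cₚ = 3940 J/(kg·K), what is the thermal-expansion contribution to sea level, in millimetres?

Δh = αQ/(ρcₚ) = 2.4×10⁻⁴ × 1.8×10⁹ / (1027 × 3940) ≈ 0.10676 m

107 mm of thermosteric rise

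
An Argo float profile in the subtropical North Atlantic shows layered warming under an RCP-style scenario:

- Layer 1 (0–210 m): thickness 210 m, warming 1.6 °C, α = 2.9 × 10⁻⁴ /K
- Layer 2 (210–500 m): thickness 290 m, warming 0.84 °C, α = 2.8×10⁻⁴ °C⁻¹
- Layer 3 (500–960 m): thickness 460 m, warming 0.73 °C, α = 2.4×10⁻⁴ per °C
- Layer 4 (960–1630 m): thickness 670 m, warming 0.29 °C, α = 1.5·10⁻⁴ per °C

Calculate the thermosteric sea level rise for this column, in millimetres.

Layer 1: 2.9×10⁻⁴ × 210 × 1.6 = 0.09744 m
210–500 m: 290 × 0.84 × 2.8×10⁻⁴ = 0.068208 m
500–960 m: 2.4×10⁻⁴ × 460 × 0.73 = 0.080592 m
960–1630 m: 0.29 × 670 × 1.5×10⁻⁴ = 0.029145 m
Δh = 0.09744 + 0.068208 + 0.080592 + 0.029145 = 0.275385 m

about 280 mm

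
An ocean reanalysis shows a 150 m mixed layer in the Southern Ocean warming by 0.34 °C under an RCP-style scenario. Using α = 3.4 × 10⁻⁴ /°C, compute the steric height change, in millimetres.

Δh = αΔT·H = 3.4×10⁻⁴ × 0.34 × 150 = 0.01734 m

17 mm of thermosteric rise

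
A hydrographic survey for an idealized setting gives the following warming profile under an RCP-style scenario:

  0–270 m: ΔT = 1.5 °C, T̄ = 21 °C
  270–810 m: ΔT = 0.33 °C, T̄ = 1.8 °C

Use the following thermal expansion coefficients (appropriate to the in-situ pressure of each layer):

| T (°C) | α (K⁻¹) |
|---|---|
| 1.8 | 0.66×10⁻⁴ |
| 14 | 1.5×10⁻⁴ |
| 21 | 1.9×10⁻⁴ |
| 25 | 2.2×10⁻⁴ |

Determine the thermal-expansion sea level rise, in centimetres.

Layer 1 at 21 °C → α = 1.9×10⁻⁴ K⁻¹
Layer 2 at 1.8 °C → α = 0.66×10⁻⁴ K⁻¹
1.5 × 270 × 1.9×10⁻⁴ = 0.07695 m
Layer 2: 0.66×10⁻⁴ × 0.33 × 540 = 0.0117612 m
Δh = 0.07695 + 0.0117612 = 0.0887112 m

Δh = 8.9 cm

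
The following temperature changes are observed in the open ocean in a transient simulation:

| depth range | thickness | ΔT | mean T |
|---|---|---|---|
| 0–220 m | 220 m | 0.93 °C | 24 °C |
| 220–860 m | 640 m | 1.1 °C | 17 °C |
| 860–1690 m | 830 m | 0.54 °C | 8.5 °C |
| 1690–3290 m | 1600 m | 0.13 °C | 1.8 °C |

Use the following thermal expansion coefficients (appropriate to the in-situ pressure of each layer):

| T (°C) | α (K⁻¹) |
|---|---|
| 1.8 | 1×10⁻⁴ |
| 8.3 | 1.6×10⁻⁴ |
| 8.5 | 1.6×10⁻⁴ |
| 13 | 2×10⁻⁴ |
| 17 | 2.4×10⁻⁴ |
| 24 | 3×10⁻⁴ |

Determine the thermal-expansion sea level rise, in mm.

Layer 1 at 24 °C → α = 3×10⁻⁴ K⁻¹
Layer 2 at 17 °C → α = 2.4×10⁻⁴ K⁻¹
Layer 3 at 8.5 °C → α = 1.6×10⁻⁴ K⁻¹
Layer 4 at 1.8 °C → α = 1×10⁻⁴ K⁻¹
Layer 1: 3×10⁻⁴ × 0.93 × 220 = 0.06138 m
Layer 2: 640 × 1.1 × 2.4×10⁻⁴ = 0.16896 m
Layer 3: 1.6×10⁻⁴ × 0.54 × 830 = 0.071712 m
1690–3290 m: 1600 × 1×10⁻⁴ × 0.13 = 0.02080 m
Δh = 0.06138 + 0.16896 + 0.071712 + 0.02080 = 0.322852 m ≈ 323 mm

323 mm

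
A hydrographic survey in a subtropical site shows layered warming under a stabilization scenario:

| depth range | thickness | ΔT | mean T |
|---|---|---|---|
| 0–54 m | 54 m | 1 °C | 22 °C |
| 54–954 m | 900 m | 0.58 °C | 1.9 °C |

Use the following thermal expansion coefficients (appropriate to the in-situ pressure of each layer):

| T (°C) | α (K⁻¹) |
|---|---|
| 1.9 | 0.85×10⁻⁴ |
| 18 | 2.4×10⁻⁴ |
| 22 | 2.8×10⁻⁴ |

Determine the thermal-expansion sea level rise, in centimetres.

Δh ≈ 5.9 cm

Layer 1 at 22 °C → α = 2.8×10⁻⁴ K⁻¹
Layer 2 at 1.9 °C → α = 0.85×10⁻⁴ K⁻¹
1 × 2.8×10⁻⁴ × 54 = 0.01512 m
54–954 m: 0.58 × 900 × 0.85×10⁻⁴ = 0.04437 m
Δh = 0.01512 + 0.04437 = 0.05949 m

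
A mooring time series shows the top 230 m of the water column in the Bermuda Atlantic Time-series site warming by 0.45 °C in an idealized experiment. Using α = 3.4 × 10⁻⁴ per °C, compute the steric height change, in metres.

Δh = αΔT·H = 3.4×10⁻⁴ × 0.45 × 230 = 0.03519 m

Δh = 0.035 m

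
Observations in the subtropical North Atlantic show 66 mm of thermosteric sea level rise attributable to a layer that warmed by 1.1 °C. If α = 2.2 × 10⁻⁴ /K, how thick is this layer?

about 273 m

H = Δh/(αΔT) = 0.066 / (2.2×10⁻⁴ × 1.1) ≈ 272.7 m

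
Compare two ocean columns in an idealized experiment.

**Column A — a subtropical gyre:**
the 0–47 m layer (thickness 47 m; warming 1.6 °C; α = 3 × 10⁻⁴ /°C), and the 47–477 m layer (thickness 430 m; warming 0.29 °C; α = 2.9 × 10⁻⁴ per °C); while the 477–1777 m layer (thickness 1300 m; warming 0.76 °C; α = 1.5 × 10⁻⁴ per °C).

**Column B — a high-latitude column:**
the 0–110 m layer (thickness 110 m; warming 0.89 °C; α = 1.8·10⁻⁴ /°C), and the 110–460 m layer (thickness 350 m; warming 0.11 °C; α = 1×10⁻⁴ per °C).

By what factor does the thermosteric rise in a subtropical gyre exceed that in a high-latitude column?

9.64

A 3×10⁻⁴ × 47 × 1.6 = 0.02256 m
A 2.9×10⁻⁴ × 430 × 0.29 = 0.036163 m
A 1300 × 0.76 × 1.5×10⁻⁴ = 0.14820 m
A total: 0.206923 m
B 110 × 1.8×10⁻⁴ × 0.89 = 0.017622 m
B 350 × 1×10⁻⁴ × 0.11 = 0.00385 m
B total: 0.021472 m
Ratio: 0.206923 / 0.021472 ≈ 9.637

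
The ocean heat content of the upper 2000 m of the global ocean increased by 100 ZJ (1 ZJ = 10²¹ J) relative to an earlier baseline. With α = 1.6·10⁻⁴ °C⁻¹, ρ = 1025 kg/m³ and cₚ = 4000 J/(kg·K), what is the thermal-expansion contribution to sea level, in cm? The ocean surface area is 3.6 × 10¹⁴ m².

Per unit area: Q = 100×10²¹ / (3.6×10¹⁴) ≈ 2.778×10⁸ J/m²
Δh = αQ/(ρcₚ) = 1.6×10⁻⁴ × 2.778×10⁸ / (1025 × 4000) ≈ 0.010841 m

Δh ≈ 1.08 cm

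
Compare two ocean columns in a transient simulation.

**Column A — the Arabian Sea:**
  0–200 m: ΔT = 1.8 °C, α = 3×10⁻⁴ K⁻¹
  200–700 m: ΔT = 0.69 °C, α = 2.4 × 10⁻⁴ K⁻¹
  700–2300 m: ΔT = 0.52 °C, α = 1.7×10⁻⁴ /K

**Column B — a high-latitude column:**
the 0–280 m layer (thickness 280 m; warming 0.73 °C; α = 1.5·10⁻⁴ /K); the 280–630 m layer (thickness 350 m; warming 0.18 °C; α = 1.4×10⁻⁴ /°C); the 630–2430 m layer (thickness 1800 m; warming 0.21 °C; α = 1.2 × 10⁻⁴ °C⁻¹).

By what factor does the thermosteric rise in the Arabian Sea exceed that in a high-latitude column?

a factor of 3.92

A 1.8 × 3×10⁻⁴ × 200 = 0.10800 m
A 2.4×10⁻⁴ × 500 × 0.69 = 0.08280 m
A 0.52 × 1600 × 1.7×10⁻⁴ = 0.14144 m
A total: 0.33224 m
B 1.5×10⁻⁴ × 0.73 × 280 = 0.03066 m
B 280–630 m: 1.4×10⁻⁴ × 350 × 0.18 = 0.00882 m
B Layer 3: 1800 × 1.2×10⁻⁴ × 0.21 = 0.04536 m
B total: 0.08484 m
Ratio: 0.33224 / 0.08484 ≈ 3.916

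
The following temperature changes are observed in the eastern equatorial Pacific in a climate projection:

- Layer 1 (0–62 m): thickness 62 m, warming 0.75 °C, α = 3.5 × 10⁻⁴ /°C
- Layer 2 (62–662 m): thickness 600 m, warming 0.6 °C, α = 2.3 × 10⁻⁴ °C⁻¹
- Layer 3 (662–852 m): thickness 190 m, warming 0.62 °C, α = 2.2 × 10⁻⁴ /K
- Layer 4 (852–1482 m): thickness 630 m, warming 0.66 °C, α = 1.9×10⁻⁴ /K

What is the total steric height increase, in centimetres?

20.4 cm

Layer 1: 3.5×10⁻⁴ × 62 × 0.75 = 0.016275 m
2.3×10⁻⁴ × 600 × 0.6 = 0.08280 m
190 × 2.2×10⁻⁴ × 0.62 = 0.025916 m
852–1482 m: 1.9×10⁻⁴ × 0.66 × 630 = 0.079002 m
Δh = 0.016275 + 0.08280 + 0.025916 + 0.079002 = 0.203993 m ≈ 20.4 cm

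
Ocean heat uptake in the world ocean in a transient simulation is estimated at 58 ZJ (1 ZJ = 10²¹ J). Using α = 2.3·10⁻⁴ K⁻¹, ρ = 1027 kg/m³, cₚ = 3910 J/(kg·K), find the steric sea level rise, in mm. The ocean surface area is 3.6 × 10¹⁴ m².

Per unit area: Q = 58×10²¹ / (3.6×10¹⁴) ≈ 1.611×10⁸ J/m²
Δh = αQ/(ρcₚ) = 2.3×10⁻⁴ × 1.611×10⁸ / (1027 × 3910) ≈ 0.0092273 m

about 9.2 mm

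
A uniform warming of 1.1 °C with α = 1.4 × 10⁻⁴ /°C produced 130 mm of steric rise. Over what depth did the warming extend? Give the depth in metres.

about 840 m

H = Δh/(αΔT) = 0.13 / (1.4×10⁻⁴ × 1.1) ≈ 844.2 m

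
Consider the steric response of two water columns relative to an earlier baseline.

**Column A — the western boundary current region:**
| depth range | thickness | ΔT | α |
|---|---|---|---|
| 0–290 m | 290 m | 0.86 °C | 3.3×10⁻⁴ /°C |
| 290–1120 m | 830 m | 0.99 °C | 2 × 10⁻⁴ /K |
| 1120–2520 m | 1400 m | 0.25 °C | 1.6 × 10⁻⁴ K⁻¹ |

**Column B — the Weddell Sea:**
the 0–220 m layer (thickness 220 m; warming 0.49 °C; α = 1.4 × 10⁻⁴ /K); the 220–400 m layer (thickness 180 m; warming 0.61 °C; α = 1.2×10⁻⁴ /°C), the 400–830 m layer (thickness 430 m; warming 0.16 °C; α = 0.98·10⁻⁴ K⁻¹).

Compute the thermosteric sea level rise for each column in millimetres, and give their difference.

A 0–290 m: 3.3×10⁻⁴ × 290 × 0.86 = 0.082302 m
A 290–1120 m: 0.99 × 2×10⁻⁴ × 830 = 0.16434 m
A 1.6×10⁻⁴ × 0.25 × 1400 = 0.05600 m
A total: 0.302642 m
B Layer 1: 0.49 × 1.4×10⁻⁴ × 220 = 0.015092 m
B Layer 2: 1.2×10⁻⁴ × 180 × 0.61 = 0.013176 m
B Layer 3: 430 × 0.16 × 0.98×10⁻⁴ = 0.0067424 m
B total: 0.0350104 m
Difference: 0.302642 − 0.0350104 = 0.2676316 m

A: 303 mm; B: 35.0 mm; difference 268 mm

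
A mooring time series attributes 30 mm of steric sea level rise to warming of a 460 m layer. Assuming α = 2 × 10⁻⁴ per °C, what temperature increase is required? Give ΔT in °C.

ΔT = Δh/(αH) = 0.03 / (2×10⁻⁴ × 460) ≈ 0.3261 °C

0.326 °C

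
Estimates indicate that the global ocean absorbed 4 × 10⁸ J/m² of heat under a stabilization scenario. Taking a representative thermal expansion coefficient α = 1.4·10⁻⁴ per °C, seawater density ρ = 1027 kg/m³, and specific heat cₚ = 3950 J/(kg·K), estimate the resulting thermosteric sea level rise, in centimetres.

Δh = 1.38 cm

Δh = αQ/(ρcₚ) = 1.4×10⁻⁴ × 4×10⁸ / (1027 × 3950) ≈ 0.013804 m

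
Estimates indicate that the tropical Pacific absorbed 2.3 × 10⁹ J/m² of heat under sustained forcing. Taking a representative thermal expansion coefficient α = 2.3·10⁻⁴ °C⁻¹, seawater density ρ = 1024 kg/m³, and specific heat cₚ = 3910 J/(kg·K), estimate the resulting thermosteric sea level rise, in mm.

Δh = αQ/(ρcₚ) = 2.3×10⁻⁴ × 2.3×10⁹ / (1024 × 3910) ≈ 0.13212 m

132 mm of thermosteric rise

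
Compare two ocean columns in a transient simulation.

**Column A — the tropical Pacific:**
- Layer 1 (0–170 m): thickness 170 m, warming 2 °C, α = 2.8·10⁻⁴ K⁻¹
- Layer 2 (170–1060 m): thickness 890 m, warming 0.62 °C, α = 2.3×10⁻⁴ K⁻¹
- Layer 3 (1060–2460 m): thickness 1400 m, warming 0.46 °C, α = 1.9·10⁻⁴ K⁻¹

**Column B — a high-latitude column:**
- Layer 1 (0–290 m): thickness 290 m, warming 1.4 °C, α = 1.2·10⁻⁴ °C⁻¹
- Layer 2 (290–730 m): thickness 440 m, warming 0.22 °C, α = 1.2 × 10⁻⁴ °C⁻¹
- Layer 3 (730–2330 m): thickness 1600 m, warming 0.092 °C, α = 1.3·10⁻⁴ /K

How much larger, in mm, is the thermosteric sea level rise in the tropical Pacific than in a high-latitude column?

A Layer 1: 170 × 2.8×10⁻⁴ × 2 = 0.09520 m
A 0.62 × 2.3×10⁻⁴ × 890 = 0.126914 m
A 1.9×10⁻⁴ × 0.46 × 1400 = 0.12236 m
A total: 0.344474 m
B 0–290 m: 1.4 × 290 × 1.2×10⁻⁴ = 0.04872 m
B Layer 2: 1.2×10⁻⁴ × 0.22 × 440 = 0.011616 m
B 730–2330 m: 1.3×10⁻⁴ × 1600 × 0.092 = 0.019136 m
B total: 0.079472 m
Difference: 0.344474 − 0.079472 = 0.265002 m

265 mm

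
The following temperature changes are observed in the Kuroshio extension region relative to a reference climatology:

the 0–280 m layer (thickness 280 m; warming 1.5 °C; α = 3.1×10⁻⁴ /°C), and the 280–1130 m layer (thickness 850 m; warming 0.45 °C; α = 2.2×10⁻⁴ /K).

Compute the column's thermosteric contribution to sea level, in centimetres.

0–280 m: 280 × 1.5 × 3.1×10⁻⁴ = 0.13020 m
280–1130 m: 850 × 2.2×10⁻⁴ × 0.45 = 0.08415 m
Δh = 0.13020 + 0.08415 = 0.21435 m

21.4 cm of thermosteric rise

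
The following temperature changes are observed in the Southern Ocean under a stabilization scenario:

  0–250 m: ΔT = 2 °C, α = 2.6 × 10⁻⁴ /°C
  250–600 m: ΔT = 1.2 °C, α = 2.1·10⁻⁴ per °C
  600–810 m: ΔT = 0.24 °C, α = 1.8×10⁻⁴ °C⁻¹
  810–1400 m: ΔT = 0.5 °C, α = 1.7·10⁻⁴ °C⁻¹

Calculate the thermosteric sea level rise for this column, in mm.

280 mm of thermosteric rise

0–250 m: 2 × 250 × 2.6×10⁻⁴ = 0.13000 m
1.2 × 350 × 2.1×10⁻⁴ = 0.08820 m
1.8×10⁻⁴ × 0.24 × 210 = 0.009072 m
1.7×10⁻⁴ × 0.5 × 590 = 0.05015 m
Δh = 0.13000 + 0.08820 + 0.009072 + 0.05015 = 0.277422 m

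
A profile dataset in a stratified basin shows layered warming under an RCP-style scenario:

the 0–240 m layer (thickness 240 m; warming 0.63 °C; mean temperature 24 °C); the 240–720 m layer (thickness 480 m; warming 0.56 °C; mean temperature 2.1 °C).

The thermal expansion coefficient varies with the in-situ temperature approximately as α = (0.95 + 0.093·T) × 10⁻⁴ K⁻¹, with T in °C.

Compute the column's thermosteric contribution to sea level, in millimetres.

Layer 1: α = (0.95 + 0.093×24)×10⁻⁴ = 3.182×10⁻⁴ K⁻¹
Layer 2: α = (0.95 + 0.093×2.1)×10⁻⁴ = 1.1453×10⁻⁴ K⁻¹
240 × 0.63 × 3.182×10⁻⁴ = 0.04811184 m
240–720 m: 480 × 0.56 × 1.1453×10⁻⁴ = 0.030785664 m
Δh = 0.04811184 + 0.030785664 = 0.078897504 m

79 mm of thermosteric rise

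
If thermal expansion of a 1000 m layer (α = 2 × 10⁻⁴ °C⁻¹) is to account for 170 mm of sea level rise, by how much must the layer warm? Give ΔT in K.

ΔT = Δh/(αH) = 0.17 / (2×10⁻⁴ × 1000) = 0.8500 K

0.850 K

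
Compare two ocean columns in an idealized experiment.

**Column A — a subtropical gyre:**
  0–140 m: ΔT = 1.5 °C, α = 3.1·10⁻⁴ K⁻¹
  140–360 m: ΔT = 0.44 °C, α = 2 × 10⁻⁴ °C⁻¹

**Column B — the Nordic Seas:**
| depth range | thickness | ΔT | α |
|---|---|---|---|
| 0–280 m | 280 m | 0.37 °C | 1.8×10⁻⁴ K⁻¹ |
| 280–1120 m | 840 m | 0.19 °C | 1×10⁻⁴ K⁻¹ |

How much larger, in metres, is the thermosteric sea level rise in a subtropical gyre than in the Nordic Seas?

A 3.1×10⁻⁴ × 1.5 × 140 = 0.06510 m
A 140–360 m: 2×10⁻⁴ × 220 × 0.44 = 0.01936 m
A total: 0.08446 m
B Layer 1: 280 × 0.37 × 1.8×10⁻⁴ = 0.018648 m
B 0.19 × 1×10⁻⁴ × 840 = 0.01596 m
B total: 0.034608 m
Difference: 0.08446 − 0.034608 = 0.049852 m

Δh_A − Δh_B ≈ 0.0499 m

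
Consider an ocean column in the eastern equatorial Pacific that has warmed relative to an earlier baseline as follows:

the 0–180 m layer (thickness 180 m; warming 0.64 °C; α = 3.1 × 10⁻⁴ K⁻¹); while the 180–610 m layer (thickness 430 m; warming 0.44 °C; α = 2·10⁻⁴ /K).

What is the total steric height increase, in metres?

0–180 m: 3.1×10⁻⁴ × 0.64 × 180 = 0.035712 m
430 × 2×10⁻⁴ × 0.44 = 0.03784 m
Δh = 0.035712 + 0.03784 = 0.073552 m

Δh ≈ 0.0736 m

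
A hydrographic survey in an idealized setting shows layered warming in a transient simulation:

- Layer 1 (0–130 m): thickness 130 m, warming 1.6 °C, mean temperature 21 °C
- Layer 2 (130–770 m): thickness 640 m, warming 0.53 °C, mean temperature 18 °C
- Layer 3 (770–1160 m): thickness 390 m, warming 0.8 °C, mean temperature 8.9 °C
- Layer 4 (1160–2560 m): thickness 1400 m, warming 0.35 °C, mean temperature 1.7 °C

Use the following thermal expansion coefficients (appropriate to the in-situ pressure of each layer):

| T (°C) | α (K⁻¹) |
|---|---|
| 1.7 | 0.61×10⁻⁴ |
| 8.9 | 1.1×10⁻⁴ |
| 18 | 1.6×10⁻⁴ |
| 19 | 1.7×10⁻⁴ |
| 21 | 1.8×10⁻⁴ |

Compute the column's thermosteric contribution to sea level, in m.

Layer 1 at 21 °C → α = 1.8×10⁻⁴ K⁻¹
Layer 2 at 18 °C → α = 1.6×10⁻⁴ K⁻¹
Layer 3 at 8.9 °C → α = 1.1×10⁻⁴ K⁻¹
Layer 4 at 1.7 °C → α = 0.61×10⁻⁴ K⁻¹
130 × 1.8×10⁻⁴ × 1.6 = 0.03744 m
Layer 2: 640 × 0.53 × 1.6×10⁻⁴ = 0.054272 m
770–1160 m: 1.1×10⁻⁴ × 0.8 × 390 = 0.03432 m
Layer 4: 0.61×10⁻⁴ × 1400 × 0.35 = 0.02989 m
Δh = 0.03744 + 0.054272 + 0.03432 + 0.02989 = 0.155922 m

0.156 m of thermosteric rise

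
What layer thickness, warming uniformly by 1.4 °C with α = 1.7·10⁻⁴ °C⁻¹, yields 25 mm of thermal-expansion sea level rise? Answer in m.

H ≈ 105 m

H = Δh/(αΔT) = 0.025 / (1.7×10⁻⁴ × 1.4) ≈ 105.0 m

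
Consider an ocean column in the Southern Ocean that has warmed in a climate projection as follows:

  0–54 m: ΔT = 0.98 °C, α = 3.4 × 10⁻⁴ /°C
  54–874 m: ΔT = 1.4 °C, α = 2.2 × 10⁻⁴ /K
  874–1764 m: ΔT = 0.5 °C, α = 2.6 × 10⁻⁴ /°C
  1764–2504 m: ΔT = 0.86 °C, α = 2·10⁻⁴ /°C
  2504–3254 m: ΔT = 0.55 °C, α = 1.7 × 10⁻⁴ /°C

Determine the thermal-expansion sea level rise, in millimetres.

Layer 1: 0.98 × 3.4×10⁻⁴ × 54 = 0.0179928 m
2.2×10⁻⁴ × 1.4 × 820 = 0.25256 m
874–1764 m: 890 × 0.5 × 2.6×10⁻⁴ = 0.11570 m
Layer 4: 2×10⁻⁴ × 0.86 × 740 = 0.12728 m
Layer 5: 750 × 1.7×10⁻⁴ × 0.55 = 0.070125 m
Δh = 0.0179928 + 0.25256 + 0.11570 + 0.12728 + 0.070125 = 0.5836578 m

Δh = 580 mm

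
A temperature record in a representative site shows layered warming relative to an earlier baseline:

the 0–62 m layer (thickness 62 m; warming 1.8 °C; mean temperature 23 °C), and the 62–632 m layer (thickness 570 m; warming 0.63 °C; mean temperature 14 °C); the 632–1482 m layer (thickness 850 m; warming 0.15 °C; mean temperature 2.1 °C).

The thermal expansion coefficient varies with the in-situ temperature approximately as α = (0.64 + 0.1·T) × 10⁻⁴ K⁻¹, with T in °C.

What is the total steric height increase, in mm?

Layer 1: α = (0.64 + 0.1×23)×10⁻⁴ = 2.94×10⁻⁴ K⁻¹
Layer 2: α = (0.64 + 0.1×14)×10⁻⁴ = 2.04×10⁻⁴ K⁻¹
Layer 3: α = (0.64 + 0.1×2.1)×10⁻⁴ = 0.85×10⁻⁴ K⁻¹
0–62 m: 62 × 2.94×10⁻⁴ × 1.8 = 0.0328104 m
Layer 2: 0.63 × 570 × 2.04×10⁻⁴ = 0.0732564 m
850 × 0.15 × 0.85×10⁻⁴ = 0.0108375 m
Δh = 0.0328104 + 0.0732564 + 0.0108375 = 0.1169043 m

Δh ≈ 120 mm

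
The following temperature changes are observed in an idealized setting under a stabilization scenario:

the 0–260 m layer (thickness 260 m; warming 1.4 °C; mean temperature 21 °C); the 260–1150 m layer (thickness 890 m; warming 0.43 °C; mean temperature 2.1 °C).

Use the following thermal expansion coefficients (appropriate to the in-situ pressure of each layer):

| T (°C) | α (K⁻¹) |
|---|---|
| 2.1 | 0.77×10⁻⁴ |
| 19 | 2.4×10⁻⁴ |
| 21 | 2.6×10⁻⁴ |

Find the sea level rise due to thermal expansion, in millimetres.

Layer 1 at 21 °C → α = 2.6×10⁻⁴ K⁻¹
Layer 2 at 2.1 °C → α = 0.77×10⁻⁴ K⁻¹
0–260 m: 1.4 × 2.6×10⁻⁴ × 260 = 0.09464 m
Layer 2: 0.77×10⁻⁴ × 0.43 × 890 = 0.0294679 m
Δh = 0.09464 + 0.0294679 = 0.1241079 m

124 mm of thermosteric rise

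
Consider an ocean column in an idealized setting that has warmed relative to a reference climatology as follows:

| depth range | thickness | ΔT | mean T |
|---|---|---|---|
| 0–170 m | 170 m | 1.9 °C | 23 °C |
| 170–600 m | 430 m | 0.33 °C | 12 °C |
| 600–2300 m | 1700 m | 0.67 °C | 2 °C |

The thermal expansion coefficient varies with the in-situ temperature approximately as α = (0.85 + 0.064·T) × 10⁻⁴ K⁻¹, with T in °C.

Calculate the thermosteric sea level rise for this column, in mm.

Layer 1: α = (0.85 + 0.064×23)×10⁻⁴ = 2.322×10⁻⁴ K⁻¹
Layer 2: α = (0.85 + 0.064×12)×10⁻⁴ = 1.618×10⁻⁴ K⁻¹
Layer 3: α = (0.85 + 0.064×2)×10⁻⁴ = 0.978×10⁻⁴ K⁻¹
2.322×10⁻⁴ × 1.9 × 170 = 0.0750006 m
170–600 m: 430 × 1.618×10⁻⁴ × 0.33 = 0.02295942 m
600–2300 m: 1700 × 0.978×10⁻⁴ × 0.67 = 0.1113942 m
Δh = 0.0750006 + 0.02295942 + 0.1113942 = 0.20935422 m

about 210 mm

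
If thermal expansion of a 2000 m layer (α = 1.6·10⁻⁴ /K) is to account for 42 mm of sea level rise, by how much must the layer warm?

ΔT = Δh/(αH) = 0.042 / (1.6×10⁻⁴ × 2000) ≈ 0.1313 °C

0.131 °C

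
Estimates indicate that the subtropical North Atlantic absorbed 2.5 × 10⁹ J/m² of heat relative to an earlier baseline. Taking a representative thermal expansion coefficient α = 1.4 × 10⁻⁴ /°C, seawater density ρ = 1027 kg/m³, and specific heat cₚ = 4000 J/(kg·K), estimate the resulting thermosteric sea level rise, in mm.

about 85.2 mm

Δh = αQ/(ρcₚ) = 1.4×10⁻⁴ × 2.5×10⁹ / (1027 × 4000) ≈ 0.08520 m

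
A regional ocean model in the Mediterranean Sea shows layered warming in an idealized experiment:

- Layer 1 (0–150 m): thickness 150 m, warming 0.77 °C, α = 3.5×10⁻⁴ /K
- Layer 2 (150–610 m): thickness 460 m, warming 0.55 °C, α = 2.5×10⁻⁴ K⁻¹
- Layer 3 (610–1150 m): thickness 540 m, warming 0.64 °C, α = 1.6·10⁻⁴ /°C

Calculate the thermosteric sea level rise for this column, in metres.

Δh ≈ 0.16 m

0–150 m: 150 × 3.5×10⁻⁴ × 0.77 = 0.040425 m
0.55 × 2.5×10⁻⁴ × 460 = 0.06325 m
0.64 × 540 × 1.6×10⁻⁴ = 0.055296 m
Δh = 0.040425 + 0.06325 + 0.055296 = 0.158971 m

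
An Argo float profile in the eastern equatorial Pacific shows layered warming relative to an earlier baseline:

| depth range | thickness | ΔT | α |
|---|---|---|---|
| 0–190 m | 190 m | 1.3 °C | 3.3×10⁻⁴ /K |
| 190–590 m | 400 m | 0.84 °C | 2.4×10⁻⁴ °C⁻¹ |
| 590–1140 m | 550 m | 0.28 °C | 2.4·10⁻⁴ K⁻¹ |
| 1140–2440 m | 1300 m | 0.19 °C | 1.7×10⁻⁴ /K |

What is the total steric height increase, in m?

0.24 m of thermosteric rise

3.3×10⁻⁴ × 190 × 1.3 = 0.08151 m
400 × 0.84 × 2.4×10⁻⁴ = 0.08064 m
550 × 0.28 × 2.4×10⁻⁴ = 0.03696 m
0.19 × 1.7×10⁻⁴ × 1300 = 0.04199 m
Δh = 0.08151 + 0.08064 + 0.03696 + 0.04199 = 0.24110 m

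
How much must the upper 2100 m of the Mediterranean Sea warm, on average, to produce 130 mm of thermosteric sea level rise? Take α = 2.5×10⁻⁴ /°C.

ΔT = Δh/(αH) = 0.13 / (2.5×10⁻⁴ × 2100) ≈ 0.2476 °C

ΔT ≈ 0.248 °C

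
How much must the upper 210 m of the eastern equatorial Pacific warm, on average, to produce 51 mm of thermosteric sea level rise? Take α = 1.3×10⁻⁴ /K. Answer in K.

ΔT = Δh/(αH) = 0.051 / (1.3×10⁻⁴ × 210) ≈ 1.868 K

ΔT ≈ 1.87 K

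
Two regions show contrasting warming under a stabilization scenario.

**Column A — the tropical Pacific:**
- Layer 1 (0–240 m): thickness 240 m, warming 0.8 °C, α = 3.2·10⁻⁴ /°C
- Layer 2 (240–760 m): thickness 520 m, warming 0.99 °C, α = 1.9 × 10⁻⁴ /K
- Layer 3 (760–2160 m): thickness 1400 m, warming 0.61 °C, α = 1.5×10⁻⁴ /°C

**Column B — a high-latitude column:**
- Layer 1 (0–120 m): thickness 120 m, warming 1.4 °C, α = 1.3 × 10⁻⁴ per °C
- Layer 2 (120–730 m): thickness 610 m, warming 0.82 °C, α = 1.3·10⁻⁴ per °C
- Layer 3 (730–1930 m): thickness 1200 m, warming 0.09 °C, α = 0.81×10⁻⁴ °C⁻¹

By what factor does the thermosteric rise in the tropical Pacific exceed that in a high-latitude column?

a factor of 3.0

A 0.8 × 240 × 3.2×10⁻⁴ = 0.06144 m
A Layer 2: 0.99 × 520 × 1.9×10⁻⁴ = 0.097812 m
A 1.5×10⁻⁴ × 0.61 × 1400 = 0.12810 m
A total: 0.287352 m
B 120 × 1.3×10⁻⁴ × 1.4 = 0.02184 m
B 0.82 × 610 × 1.3×10⁻⁴ = 0.065026 m
B Layer 3: 0.09 × 1200 × 0.81×10⁻⁴ = 0.008748 m
B total: 0.095614 m
Ratio: 0.287352 / 0.095614 ≈ 3.005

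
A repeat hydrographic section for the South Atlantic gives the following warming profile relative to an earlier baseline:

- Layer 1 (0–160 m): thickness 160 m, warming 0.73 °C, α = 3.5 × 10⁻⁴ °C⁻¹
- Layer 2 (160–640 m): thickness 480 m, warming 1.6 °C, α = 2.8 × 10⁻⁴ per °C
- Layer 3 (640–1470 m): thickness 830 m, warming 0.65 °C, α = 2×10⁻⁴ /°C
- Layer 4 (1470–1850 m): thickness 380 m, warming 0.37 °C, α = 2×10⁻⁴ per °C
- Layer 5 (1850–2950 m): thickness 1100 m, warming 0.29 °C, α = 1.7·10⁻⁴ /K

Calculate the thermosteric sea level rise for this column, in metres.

0–160 m: 0.73 × 3.5×10⁻⁴ × 160 = 0.04088 m
Layer 2: 480 × 2.8×10⁻⁴ × 1.6 = 0.21504 m
640–1470 m: 0.65 × 830 × 2×10⁻⁴ = 0.10790 m
1470–1850 m: 380 × 0.37 × 2×10⁻⁴ = 0.02812 m
1850–2950 m: 0.29 × 1100 × 1.7×10⁻⁴ = 0.05423 m
Δh = 0.04088 + 0.21504 + 0.10790 + 0.02812 + 0.05423 = 0.44617 m

0.446 m of thermosteric rise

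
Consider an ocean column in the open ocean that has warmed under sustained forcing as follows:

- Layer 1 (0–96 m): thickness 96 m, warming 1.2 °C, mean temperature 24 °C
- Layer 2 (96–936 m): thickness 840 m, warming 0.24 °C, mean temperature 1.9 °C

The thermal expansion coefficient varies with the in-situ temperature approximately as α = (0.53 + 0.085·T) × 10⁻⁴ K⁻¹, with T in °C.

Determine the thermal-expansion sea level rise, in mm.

Δh = 43.5 mm

Layer 1: α = (0.53 + 0.085×24)×10⁻⁴ = 2.57×10⁻⁴ K⁻¹
Layer 2: α = (0.53 + 0.085×1.9)×10⁻⁴ = 0.6915×10⁻⁴ K⁻¹
0–96 m: 96 × 2.57×10⁻⁴ × 1.2 = 0.0296064 m
Layer 2: 0.24 × 0.6915×10⁻⁴ × 840 = 0.01394064 m
Δh = 0.0296064 + 0.01394064 = 0.04354704 m ≈ 43.5 mm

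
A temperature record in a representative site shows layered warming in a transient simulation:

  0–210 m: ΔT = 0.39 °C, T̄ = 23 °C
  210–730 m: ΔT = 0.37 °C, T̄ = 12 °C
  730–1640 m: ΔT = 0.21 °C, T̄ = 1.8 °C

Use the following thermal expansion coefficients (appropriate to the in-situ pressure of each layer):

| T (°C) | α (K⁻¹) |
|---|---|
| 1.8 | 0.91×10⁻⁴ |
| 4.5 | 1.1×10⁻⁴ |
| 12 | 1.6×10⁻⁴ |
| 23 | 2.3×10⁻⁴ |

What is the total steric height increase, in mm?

Δh = 67.0 mm

Layer 1 at 23 °C → α = 2.3×10⁻⁴ K⁻¹
Layer 2 at 12 °C → α = 1.6×10⁻⁴ K⁻¹
Layer 3 at 1.8 °C → α = 0.91×10⁻⁴ K⁻¹
Layer 1: 0.39 × 210 × 2.3×10⁻⁴ = 0.018837 m
210–730 m: 0.37 × 1.6×10⁻⁴ × 520 = 0.030784 m
730–1640 m: 0.21 × 910 × 0.91×10⁻⁴ = 0.0173901 m
Δh = 0.018837 + 0.030784 + 0.0173901 = 0.0670111 m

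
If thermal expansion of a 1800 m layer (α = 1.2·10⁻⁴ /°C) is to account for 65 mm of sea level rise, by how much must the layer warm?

0.301 K

ΔT = Δh/(αH) = 0.065 / (1.2×10⁻⁴ × 1800) ≈ 0.3009 K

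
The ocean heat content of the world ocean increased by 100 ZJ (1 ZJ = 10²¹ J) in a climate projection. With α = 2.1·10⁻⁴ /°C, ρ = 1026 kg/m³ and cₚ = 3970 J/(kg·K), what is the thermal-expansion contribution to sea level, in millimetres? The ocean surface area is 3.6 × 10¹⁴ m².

14.3 mm

Per unit area: Q = 100×10²¹ / (3.6×10¹⁴) ≈ 2.778×10⁸ J/m²
Δh = αQ/(ρcₚ) = 2.1×10⁻⁴ × 2.778×10⁸ / (1026 × 3970) ≈ 0.014322 m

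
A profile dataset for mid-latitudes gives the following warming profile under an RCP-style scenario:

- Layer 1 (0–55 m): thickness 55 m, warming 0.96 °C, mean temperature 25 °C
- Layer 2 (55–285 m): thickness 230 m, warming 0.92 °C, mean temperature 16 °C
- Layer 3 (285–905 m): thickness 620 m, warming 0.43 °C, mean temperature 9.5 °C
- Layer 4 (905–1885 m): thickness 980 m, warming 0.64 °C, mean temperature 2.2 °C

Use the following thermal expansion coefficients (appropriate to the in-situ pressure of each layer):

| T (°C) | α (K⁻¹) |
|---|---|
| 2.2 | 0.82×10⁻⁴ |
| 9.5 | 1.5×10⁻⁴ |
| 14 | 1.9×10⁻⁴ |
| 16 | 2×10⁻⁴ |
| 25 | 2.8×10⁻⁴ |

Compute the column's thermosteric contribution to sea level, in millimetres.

Layer 1 at 25 °C → α = 2.8×10⁻⁴ K⁻¹
Layer 2 at 16 °C → α = 2×10⁻⁴ K⁻¹
Layer 3 at 9.5 °C → α = 1.5×10⁻⁴ K⁻¹
Layer 4 at 2.2 °C → α = 0.82×10⁻⁴ K⁻¹
0.96 × 2.8×10⁻⁴ × 55 = 0.014784 m
55–285 m: 2×10⁻⁴ × 230 × 0.92 = 0.04232 m
Layer 3: 620 × 0.43 × 1.5×10⁻⁴ = 0.03999 m
Layer 4: 0.64 × 0.82×10⁻⁴ × 980 = 0.0514304 m
Δh = 0.014784 + 0.04232 + 0.03999 + 0.0514304 = 0.1485244 m

149 mm of thermosteric rise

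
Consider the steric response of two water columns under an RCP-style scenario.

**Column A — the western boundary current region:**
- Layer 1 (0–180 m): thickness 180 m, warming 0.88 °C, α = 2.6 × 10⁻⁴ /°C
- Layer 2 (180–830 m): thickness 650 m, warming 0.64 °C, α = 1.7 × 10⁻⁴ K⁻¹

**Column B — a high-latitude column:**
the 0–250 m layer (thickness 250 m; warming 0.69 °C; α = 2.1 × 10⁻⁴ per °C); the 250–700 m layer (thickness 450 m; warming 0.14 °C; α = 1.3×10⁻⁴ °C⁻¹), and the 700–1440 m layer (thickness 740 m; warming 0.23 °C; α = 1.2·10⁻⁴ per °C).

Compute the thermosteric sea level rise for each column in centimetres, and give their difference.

A: 11.2 cm; B: 6.48 cm; difference 4.71 cm

A 180 × 0.88 × 2.6×10⁻⁴ = 0.041184 m
A Layer 2: 650 × 1.7×10⁻⁴ × 0.64 = 0.07072 m
A total: 0.111904 m
B 0–250 m: 0.69 × 2.1×10⁻⁴ × 250 = 0.036225 m
B 0.14 × 450 × 1.3×10⁻⁴ = 0.00819 m
B Layer 3: 740 × 1.2×10⁻⁴ × 0.23 = 0.020424 m
B total: 0.064839 m
Difference: 0.111904 − 0.064839 = 0.047065 m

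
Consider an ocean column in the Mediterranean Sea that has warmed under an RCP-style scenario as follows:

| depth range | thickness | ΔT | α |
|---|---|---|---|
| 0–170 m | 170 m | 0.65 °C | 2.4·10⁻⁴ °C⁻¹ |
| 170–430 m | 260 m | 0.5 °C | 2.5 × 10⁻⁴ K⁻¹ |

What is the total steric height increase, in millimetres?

Layer 1: 170 × 2.4×10⁻⁴ × 0.65 = 0.02652 m
Layer 2: 2.5×10⁻⁴ × 260 × 0.5 = 0.03250 m
Δh = 0.02652 + 0.03250 = 0.05902 m

59 mm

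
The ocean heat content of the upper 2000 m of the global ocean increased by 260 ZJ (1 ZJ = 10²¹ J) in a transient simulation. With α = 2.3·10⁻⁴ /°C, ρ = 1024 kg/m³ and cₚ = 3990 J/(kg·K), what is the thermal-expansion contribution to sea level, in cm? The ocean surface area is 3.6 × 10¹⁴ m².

Per unit area: Q = 260×10²¹ / (3.6×10¹⁴) ≈ 7.222×10⁸ J/m²
Δh = αQ/(ρcₚ) = 2.3×10⁻⁴ × 7.222×10⁸ / (1024 × 3990) ≈ 0.040655 m

Δh = 4.07 cm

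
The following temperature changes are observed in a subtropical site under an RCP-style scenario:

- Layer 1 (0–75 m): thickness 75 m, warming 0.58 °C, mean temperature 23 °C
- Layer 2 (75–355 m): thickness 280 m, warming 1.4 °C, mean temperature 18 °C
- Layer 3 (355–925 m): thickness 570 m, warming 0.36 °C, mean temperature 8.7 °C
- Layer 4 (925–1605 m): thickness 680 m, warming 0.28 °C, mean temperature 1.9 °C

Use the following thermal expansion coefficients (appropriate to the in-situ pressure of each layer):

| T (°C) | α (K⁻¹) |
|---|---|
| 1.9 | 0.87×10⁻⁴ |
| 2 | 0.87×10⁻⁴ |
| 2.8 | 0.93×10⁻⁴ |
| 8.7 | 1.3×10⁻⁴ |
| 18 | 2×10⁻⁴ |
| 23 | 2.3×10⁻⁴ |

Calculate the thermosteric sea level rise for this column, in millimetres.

Δh ≈ 132 mm

Layer 1 at 23 °C → α = 2.3×10⁻⁴ K⁻¹
Layer 2 at 18 °C → α = 2×10⁻⁴ K⁻¹
Layer 3 at 8.7 °C → α = 1.3×10⁻⁴ K⁻¹
Layer 4 at 1.9 °C → α = 0.87×10⁻⁴ K⁻¹
0–75 m: 2.3×10⁻⁴ × 0.58 × 75 = 0.010005 m
75–355 m: 1.4 × 2×10⁻⁴ × 280 = 0.07840 m
Layer 3: 0.36 × 1.3×10⁻⁴ × 570 = 0.026676 m
925–1605 m: 0.87×10⁻⁴ × 680 × 0.28 = 0.0165648 m
Δh = 0.010005 + 0.07840 + 0.026676 + 0.0165648 = 0.1316458 m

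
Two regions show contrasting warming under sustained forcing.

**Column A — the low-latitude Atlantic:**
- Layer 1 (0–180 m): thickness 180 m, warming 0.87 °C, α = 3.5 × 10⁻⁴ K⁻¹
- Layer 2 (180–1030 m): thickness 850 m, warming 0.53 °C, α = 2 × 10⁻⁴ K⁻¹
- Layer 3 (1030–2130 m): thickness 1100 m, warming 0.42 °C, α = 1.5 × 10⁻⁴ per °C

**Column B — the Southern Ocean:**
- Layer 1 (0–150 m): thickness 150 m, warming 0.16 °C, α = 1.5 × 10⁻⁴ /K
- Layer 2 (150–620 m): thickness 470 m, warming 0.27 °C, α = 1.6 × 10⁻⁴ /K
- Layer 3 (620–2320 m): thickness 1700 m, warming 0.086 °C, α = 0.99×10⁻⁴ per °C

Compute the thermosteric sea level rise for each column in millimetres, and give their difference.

A: 214 mm; B: 38.4 mm; difference 176 mm

A 0–180 m: 0.87 × 3.5×10⁻⁴ × 180 = 0.05481 m
A 2×10⁻⁴ × 850 × 0.53 = 0.09010 m
A Layer 3: 1100 × 1.5×10⁻⁴ × 0.42 = 0.06930 m
A total: 0.21421 m
B Layer 1: 0.16 × 150 × 1.5×10⁻⁴ = 0.00360 m
B Layer 2: 1.6×10⁻⁴ × 470 × 0.27 = 0.020304 m
B 0.086 × 1700 × 0.99×10⁻⁴ = 0.0144738 m
B total: 0.0383778 m
Difference: 0.21421 − 0.0383778 = 0.1758322 m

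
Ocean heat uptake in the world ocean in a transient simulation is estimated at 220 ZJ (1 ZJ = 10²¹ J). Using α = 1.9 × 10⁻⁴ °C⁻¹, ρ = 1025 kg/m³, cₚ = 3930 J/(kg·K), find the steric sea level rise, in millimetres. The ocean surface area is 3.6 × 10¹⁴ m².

Per unit area: Q = 220×10²¹ / (3.6×10¹⁴) ≈ 6.111×10⁸ J/m²
Δh = αQ/(ρcₚ) = 1.9×10⁻⁴ × 6.111×10⁸ / (1025 × 3930) ≈ 0.028824 m

29 mm of thermosteric rise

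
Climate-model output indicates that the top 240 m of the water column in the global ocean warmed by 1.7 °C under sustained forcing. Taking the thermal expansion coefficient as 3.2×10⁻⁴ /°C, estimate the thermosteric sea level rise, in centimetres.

Δh = αΔT·H = 3.2×10⁻⁴ × 1.7 × 240 = 0.13056 m

about 13.1 cm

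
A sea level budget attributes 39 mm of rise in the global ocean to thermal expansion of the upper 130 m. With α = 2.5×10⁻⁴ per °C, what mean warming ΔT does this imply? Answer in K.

ΔT = Δh/(αH) = 0.039 / (2.5×10⁻⁴ × 130) = 1.200 K

1.20 K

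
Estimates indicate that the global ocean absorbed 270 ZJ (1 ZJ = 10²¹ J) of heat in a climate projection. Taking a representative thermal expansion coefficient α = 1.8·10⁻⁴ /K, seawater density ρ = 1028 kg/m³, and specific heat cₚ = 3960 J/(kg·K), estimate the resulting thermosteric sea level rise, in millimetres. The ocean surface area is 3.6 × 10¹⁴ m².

Δh ≈ 33 mm

Per unit area: Q = 270×10²¹ / (3.6×10¹⁴) = 7.5×10⁸ J/m²
Δh = αQ/(ρcₚ) = 1.8×10⁻⁴ × 7.5×10⁸ / (1028 × 3960) ≈ 0.033162 m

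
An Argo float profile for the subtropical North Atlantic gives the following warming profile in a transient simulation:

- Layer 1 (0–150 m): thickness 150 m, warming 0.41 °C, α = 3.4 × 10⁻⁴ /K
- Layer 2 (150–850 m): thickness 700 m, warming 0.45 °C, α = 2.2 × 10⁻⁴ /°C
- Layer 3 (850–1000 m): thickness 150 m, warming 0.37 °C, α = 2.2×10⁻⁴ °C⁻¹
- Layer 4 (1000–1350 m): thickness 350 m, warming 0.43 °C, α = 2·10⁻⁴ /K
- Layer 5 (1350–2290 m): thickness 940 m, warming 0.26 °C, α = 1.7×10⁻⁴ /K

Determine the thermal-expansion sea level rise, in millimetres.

174 mm

0.41 × 150 × 3.4×10⁻⁴ = 0.02091 m
0.45 × 2.2×10⁻⁴ × 700 = 0.06930 m
Layer 3: 150 × 2.2×10⁻⁴ × 0.37 = 0.01221 m
1000–1350 m: 0.43 × 350 × 2×10⁻⁴ = 0.03010 m
Layer 5: 0.26 × 940 × 1.7×10⁻⁴ = 0.041548 m
Δh = 0.02091 + 0.06930 + 0.01221 + 0.03010 + 0.041548 = 0.174068 m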